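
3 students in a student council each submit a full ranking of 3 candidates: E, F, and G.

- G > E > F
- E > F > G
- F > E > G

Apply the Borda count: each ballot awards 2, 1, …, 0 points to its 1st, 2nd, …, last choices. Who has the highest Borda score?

E

Borda scores:
  E: 1 + 2 + 1 = 4
  F: 0 + 1 + 2 = 3
  G: 2 + 0 + 0 = 2
E has the highest total.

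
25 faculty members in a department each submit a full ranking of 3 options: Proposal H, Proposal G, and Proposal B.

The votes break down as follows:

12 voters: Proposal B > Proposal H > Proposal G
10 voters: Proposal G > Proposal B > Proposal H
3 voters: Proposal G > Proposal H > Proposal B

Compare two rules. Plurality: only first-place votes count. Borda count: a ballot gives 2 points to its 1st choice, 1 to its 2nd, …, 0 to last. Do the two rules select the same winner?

No

Plurality first-place counts: Proposal H 0, Proposal G 13, Proposal B 12 → Proposal G.
Borda totals: Proposal H 15, Proposal G 26, Proposal B 34 → Proposal B.
The two rules disagree: plurality picks Proposal G, Borda picks Proposal B.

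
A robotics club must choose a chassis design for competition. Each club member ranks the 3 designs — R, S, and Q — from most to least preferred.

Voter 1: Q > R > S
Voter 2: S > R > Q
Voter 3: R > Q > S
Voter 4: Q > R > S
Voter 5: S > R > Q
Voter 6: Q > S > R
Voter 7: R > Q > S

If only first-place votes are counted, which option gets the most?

Q

First-place vote totals:
  R: 2
  S: 2
  Q: 3
Q has the most first-place votes.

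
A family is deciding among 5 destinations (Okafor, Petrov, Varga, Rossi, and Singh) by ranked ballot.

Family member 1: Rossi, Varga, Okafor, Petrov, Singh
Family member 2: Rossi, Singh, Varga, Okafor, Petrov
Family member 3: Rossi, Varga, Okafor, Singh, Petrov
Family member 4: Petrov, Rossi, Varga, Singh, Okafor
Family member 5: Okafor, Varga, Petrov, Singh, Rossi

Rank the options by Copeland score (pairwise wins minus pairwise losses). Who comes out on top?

Pairwise results:
  Okafor vs Petrov: Okafor wins 4–1.
  Okafor vs Varga: Varga wins 4–1.
  Okafor vs Rossi: Rossi wins 4–1.
  Okafor vs Singh: Okafor wins 3–2.
  Petrov vs Varga: Varga wins 4–1.
  Petrov vs Rossi: Rossi wins 3–2.
  Petrov vs Singh: Petrov wins 3–2.
  Varga vs Rossi: Rossi wins 4–1.
  Varga vs Singh: Varga wins 4–1.
  Rossi vs Singh: Rossi wins 4–1.
Copeland scores (wins − losses):
  Okafor: 2 − 2 = 0
  Petrov: 1 − 3 = -2
  Varga: 3 − 1 = 2
  Rossi: 4 − 0 = 4
  Singh: 0 − 4 = -4
Rossi has the best Copeland score.

Rossi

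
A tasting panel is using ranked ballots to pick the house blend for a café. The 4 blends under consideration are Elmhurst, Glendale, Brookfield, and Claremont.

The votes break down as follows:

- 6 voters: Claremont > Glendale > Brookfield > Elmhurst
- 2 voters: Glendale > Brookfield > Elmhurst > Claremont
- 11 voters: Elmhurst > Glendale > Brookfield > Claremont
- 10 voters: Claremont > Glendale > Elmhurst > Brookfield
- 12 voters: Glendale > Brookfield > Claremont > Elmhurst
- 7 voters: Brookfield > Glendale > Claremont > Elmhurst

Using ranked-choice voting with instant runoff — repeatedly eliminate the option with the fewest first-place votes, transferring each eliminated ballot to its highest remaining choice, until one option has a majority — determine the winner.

Round 1: Claremont 16, Glendale 14, Elmhurst 11, Brookfield 7. Brookfield has the fewest and is eliminated.
Round 2: Glendale 21, Claremont 16, Elmhurst 11. Elmhurst has the fewest and is eliminated.
Round 3: Glendale 32, Claremont 16. Glendale has a majority.

Glendale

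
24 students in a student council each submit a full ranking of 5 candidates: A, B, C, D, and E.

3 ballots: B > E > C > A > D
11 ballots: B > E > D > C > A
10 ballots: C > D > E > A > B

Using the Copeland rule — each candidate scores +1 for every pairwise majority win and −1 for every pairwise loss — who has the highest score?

B

Pairwise results:
  A vs B: B wins 14–10.
  A vs C: C wins 24–0.
  A vs D: D wins 21–3.
  A vs E: E wins 24–0.
  B vs C: B wins 14–10.
  B vs D: B wins 14–10.
  B vs E: B wins 14–10.
  C vs D: C wins 13–11.
  C vs E: E wins 14–10.
  D vs E: E wins 14–10.
Copeland scores (wins − losses):
  A: 0 − 4 = -4
  B: 4 − 0 = 4
  C: 2 − 2 = 0
  D: 1 − 3 = -2
  E: 3 − 1 = 2
B has the best Copeland score.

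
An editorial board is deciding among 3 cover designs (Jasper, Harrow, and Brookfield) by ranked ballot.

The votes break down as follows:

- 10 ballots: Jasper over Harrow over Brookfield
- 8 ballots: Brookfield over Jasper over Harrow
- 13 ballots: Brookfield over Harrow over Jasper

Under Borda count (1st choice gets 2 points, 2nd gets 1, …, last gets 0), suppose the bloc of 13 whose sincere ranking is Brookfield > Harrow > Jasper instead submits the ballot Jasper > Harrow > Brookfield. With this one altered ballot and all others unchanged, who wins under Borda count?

Borda totals with the altered ballot: Jasper 54, Harrow 23, Brookfield 16.
The switch changes the winner from Brookfield to Jasper.

Jasper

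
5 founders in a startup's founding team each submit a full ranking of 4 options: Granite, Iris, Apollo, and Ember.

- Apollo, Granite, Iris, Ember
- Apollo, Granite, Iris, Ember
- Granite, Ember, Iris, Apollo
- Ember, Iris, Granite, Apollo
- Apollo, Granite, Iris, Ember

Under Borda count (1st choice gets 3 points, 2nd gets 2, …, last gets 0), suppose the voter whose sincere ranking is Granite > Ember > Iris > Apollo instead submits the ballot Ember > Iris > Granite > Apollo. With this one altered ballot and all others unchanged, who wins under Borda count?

Borda totals with the altered ballot: Granite 8, Iris 7, Apollo 9, Ember 6.
The switch changes the winner from Granite to Apollo.

Apollo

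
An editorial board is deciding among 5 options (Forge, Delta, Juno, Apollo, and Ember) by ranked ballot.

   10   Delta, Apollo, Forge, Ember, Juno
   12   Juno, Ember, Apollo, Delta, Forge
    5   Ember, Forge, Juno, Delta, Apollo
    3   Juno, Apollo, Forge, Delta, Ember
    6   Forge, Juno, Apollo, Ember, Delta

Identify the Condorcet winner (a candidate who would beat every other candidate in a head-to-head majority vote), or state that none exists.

Head-to-head results (36 voters total):
Forge vs Delta: Delta wins 22–14.
Forge vs Juno: Forge wins 21–15.
Forge vs Apollo: Apollo wins 25–11.
Forge vs Ember: Forge wins 19–17.
Delta vs Juno: Juno wins 26–10.
Delta vs Apollo: Apollo wins 21–15.
Delta vs Ember: Ember wins 23–13.
Juno vs Apollo: Juno wins 26–10.
Juno vs Ember: Juno wins 21–15.
Apollo vs Ember: Apollo wins 19–17.
No candidate beats all others: Forge beats Juno beats Delta beats Forge, a majority cycle.

No Condorcet winner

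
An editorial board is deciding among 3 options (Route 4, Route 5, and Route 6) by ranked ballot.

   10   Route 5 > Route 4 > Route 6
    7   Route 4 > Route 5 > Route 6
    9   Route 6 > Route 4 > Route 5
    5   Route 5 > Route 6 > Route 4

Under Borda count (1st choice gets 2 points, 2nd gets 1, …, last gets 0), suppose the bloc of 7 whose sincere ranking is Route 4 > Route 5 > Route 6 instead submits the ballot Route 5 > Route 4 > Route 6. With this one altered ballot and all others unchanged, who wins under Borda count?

Borda totals with the altered ballot: Route 4 26, Route 5 44, Route 6 23.
The winner is unchanged: still Route 5.

Route 5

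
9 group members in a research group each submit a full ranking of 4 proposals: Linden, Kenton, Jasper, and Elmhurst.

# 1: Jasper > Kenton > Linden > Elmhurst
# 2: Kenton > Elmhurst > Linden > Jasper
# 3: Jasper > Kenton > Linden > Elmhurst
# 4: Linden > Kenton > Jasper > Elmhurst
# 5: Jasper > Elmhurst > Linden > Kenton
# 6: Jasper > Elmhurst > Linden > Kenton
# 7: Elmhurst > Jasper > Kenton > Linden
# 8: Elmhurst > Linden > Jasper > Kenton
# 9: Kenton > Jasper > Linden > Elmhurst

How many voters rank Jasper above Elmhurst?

6

Ballots ranking Jasper above Elmhurst: 6.
Ballots ranking Elmhurst above Jasper: 3.
So 6 of 9 voters prefer Jasper to Elmhurst.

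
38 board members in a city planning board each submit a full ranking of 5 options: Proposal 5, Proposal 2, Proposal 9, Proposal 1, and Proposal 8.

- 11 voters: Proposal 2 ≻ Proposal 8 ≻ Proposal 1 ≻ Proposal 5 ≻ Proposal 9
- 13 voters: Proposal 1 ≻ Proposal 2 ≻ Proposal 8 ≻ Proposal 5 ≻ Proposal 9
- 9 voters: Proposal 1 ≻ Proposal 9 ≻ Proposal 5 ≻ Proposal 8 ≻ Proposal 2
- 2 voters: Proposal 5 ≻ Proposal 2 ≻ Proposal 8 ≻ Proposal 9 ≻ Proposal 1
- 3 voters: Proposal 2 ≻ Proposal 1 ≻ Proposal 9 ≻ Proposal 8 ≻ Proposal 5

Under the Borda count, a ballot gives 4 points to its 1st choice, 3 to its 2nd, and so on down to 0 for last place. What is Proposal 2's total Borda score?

101

Borda scores:
  Proposal 5: 11·1 + 13·1 + 9·2 + 2·4 + 3·0 = 50
  Proposal 2: 11·4 + 13·3 + 9·0 + 2·3 + 3·4 = 101
  Proposal 9: 11·0 + 13·0 + 9·3 + 2·1 + 3·2 = 35
  Proposal 1: 11·2 + 13·4 + 9·4 + 2·0 + 3·3 = 119
  Proposal 8: 11·3 + 13·2 + 9·1 + 2·2 + 3·1 = 75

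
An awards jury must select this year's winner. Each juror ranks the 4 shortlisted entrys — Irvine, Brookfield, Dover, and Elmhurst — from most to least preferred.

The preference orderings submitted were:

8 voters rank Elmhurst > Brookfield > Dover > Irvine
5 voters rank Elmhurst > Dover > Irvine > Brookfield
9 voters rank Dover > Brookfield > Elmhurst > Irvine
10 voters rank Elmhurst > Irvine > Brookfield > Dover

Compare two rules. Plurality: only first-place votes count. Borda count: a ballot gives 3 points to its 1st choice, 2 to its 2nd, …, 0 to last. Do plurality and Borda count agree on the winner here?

Yes

Plurality first-place counts: Irvine 0, Brookfield 0, Dover 9, Elmhurst 23 → Elmhurst.
Borda totals: Irvine 25, Brookfield 44, Dover 45, Elmhurst 78 → Elmhurst.
The two rules agree on Elmhurst.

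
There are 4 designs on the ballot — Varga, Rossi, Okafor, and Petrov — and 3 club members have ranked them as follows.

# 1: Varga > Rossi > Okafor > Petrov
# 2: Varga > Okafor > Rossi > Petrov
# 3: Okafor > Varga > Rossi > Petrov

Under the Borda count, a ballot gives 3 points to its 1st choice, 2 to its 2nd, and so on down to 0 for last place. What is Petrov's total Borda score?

Borda scores:
  Varga: 3 + 3 + 2 = 8
  Rossi: 2 + 1 + 1 = 4
  Okafor: 1 + 2 + 3 = 6
  Petrov: 0 + 0 + 0 = 0

0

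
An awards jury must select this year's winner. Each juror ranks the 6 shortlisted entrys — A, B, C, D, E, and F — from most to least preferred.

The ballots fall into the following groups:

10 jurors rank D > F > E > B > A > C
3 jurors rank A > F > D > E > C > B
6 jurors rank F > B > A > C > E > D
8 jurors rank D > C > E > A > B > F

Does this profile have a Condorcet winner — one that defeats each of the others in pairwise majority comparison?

Yes

Head-to-head results (27 voters total):
A vs B: B wins 16–11.
A vs C: A wins 19–8.
A vs D: D wins 18–9.
A vs E: E wins 18–9.
A vs F: F wins 16–11.
B vs C: B wins 16–11.
B vs D: D wins 21–6.
B vs E: E wins 21–6.
B vs F: F wins 19–8.
C vs D: D wins 21–6.
C vs E: C wins 14–13.
C vs F: F wins 19–8.
D vs E: D wins 21–6.
D vs F: D wins 18–9.
E vs F: F wins 19–8.
D beats each rival — A (18–9), B (21–6), C (21–6), E (21–6), F (18–9) — so D is the Condorcet winner.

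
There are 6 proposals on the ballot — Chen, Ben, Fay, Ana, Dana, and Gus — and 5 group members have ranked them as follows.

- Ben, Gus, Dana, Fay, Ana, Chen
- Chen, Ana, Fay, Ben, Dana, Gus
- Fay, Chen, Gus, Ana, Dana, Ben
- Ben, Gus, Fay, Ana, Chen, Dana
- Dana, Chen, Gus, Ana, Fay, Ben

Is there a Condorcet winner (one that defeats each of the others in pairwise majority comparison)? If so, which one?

There is no Condorcet winner

Head-to-head results (5 voters total):
Chen vs Ben: Chen wins 3–2.
Chen vs Fay: Fay wins 3–2.
Chen vs Ana: Chen wins 3–2.
Chen vs Dana: Chen wins 3–2.
Chen vs Gus: Chen wins 3–2.
Ben vs Fay: Fay wins 3–2.
Ben vs Ana: Ana wins 3–2.
Ben vs Dana: Ben wins 3–2.
Ben vs Gus: Ben wins 3–2.
Fay vs Ana: Fay wins 3–2.
Fay vs Dana: Fay wins 3–2.
Fay vs Gus: Gus wins 3–2.
Ana vs Dana: Ana wins 3–2.
Ana vs Gus: Gus wins 4–1.
Dana vs Gus: Gus wins 3–2.
No candidate beats all others: Chen beats Gus beats Fay beats Chen, a majority cycle.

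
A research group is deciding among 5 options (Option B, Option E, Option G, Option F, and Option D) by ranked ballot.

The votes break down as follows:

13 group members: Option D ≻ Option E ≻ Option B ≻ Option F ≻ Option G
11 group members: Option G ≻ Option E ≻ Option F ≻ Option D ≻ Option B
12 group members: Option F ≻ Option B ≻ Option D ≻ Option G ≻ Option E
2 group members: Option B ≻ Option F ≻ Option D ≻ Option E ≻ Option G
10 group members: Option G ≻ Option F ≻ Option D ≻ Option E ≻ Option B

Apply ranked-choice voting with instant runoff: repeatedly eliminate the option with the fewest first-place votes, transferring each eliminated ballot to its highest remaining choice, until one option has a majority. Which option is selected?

Round 1: Option G 21, Option D 13, Option F 12, Option B 2, Option E 0. Option E has the fewest and is eliminated.
Round 2: Option G 21, Option D 13, Option F 12, Option B 2. Option B has the fewest and is eliminated.
Round 3: Option G 21, Option F 14, Option D 13. Option D has the fewest and is eliminated.
Round 4: Option F 27, Option G 21. Option F has a majority.

Option F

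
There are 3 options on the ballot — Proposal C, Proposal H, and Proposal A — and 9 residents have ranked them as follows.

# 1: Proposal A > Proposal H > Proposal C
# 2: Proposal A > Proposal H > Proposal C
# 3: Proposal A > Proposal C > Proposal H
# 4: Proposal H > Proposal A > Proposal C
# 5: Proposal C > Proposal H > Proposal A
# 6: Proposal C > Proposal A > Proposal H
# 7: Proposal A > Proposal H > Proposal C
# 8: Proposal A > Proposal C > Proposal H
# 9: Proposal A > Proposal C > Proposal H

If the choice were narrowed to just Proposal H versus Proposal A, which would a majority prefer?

Proposal A

Ballots ranking Proposal H above Proposal A: 2.
Ballots ranking Proposal A above Proposal H: 7.
Proposal A wins the head-to-head, 7–2.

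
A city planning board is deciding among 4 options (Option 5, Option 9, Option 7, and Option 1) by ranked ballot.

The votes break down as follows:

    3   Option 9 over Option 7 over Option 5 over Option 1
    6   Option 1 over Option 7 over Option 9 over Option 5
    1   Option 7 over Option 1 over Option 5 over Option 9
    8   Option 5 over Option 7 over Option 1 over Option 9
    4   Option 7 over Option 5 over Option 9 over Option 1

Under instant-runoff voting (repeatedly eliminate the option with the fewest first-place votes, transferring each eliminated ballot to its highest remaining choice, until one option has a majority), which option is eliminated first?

Option 9

Round 1: Option 5 8, Option 1 6, Option 7 5, Option 9 3. Option 9 has the fewest and is eliminated.
Round 2: Option 5 8, Option 7 8, Option 1 6. Option 1 has the fewest and is eliminated.
Round 3: Option 7 14, Option 5 8. Option 7 has a majority.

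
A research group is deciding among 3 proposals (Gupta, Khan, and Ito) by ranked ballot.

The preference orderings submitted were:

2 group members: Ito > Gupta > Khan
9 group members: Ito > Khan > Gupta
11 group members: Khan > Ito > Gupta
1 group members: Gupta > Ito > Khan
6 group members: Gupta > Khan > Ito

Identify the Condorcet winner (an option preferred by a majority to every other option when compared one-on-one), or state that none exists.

Khan

Head-to-head results (29 voters total):
Gupta vs Khan: Khan wins 20–9.
Gupta vs Ito: Ito wins 22–7.
Khan vs Ito: Khan wins 17–12.
Khan beats each rival — Gupta (20–9), Ito (17–12) — so Khan is the Condorcet winner.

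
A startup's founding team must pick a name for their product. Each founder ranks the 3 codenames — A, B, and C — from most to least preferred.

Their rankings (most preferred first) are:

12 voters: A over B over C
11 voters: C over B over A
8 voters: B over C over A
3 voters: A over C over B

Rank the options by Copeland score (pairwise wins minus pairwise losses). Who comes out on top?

B

Pairwise results:
  A vs B: B wins 19–15.
  A vs C: C wins 19–15.
  B vs C: B wins 20–14.
Copeland scores (wins − losses):
  A: 0 − 2 = -2
  B: 2 − 0 = 2
  C: 1 − 1 = 0
B has the best Copeland score.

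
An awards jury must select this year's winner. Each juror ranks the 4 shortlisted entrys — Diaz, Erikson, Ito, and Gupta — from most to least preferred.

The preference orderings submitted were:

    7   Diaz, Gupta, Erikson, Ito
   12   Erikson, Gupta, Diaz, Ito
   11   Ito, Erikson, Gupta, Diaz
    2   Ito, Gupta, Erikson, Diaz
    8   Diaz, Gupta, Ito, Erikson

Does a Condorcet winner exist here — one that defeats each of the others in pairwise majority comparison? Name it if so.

Head-to-head results (40 voters total):
Diaz vs Erikson: Erikson wins 25–15.
Diaz vs Ito: Diaz wins 27–13.
Diaz vs Gupta: Gupta wins 25–15.
Erikson vs Ito: Ito wins 21–19.
Erikson vs Gupta: Erikson wins 23–17.
Ito vs Gupta: Gupta wins 27–13.
No candidate beats all others: Diaz beats Ito beats Erikson beats Diaz, a majority cycle.

There is no Condorcet winner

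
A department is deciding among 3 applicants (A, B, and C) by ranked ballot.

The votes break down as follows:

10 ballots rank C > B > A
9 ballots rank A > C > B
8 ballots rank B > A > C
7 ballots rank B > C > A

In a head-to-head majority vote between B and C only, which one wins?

C

Ballots ranking B above C: 8+7 = 15.
Ballots ranking C above B: 10+9 = 19.
C wins the head-to-head, 19–15.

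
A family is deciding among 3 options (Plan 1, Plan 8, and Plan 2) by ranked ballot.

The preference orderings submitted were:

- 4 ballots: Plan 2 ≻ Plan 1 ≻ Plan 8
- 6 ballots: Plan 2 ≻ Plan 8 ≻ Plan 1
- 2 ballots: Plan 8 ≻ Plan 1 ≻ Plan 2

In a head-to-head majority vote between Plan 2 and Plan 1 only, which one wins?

Ballots ranking Plan 2 above Plan 1: 4+6 = 10.
Ballots ranking Plan 1 above Plan 2: 2.
Plan 2 wins the head-to-head, 10–2.

Plan 2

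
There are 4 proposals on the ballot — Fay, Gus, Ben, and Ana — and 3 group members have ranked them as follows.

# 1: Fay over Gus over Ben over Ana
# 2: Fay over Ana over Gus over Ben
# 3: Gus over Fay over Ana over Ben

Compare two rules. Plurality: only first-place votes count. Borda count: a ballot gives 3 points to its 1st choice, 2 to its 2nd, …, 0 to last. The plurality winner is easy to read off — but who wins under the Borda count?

Fay

Plurality first-place counts: Fay 2, Gus 1, Ben 0, Ana 0 → Fay.
Borda totals: Fay 8, Gus 6, Ben 1, Ana 3 → Fay.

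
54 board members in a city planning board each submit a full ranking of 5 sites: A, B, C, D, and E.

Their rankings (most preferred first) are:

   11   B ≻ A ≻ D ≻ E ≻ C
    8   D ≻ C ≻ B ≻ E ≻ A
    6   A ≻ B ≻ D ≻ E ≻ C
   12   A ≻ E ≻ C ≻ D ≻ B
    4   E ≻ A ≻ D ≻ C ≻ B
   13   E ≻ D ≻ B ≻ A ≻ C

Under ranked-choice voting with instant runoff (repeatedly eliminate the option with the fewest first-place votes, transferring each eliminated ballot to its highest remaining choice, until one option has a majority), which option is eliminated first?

Round 1: A 18, E 17, B 11, D 8, C 0. C has the fewest and is eliminated.
Round 2: A 18, E 17, B 11, D 8. D has the fewest and is eliminated.
Round 3: B 19, A 18, E 17. E has the fewest and is eliminated.
Round 4: B 32, A 22. B has a majority.

C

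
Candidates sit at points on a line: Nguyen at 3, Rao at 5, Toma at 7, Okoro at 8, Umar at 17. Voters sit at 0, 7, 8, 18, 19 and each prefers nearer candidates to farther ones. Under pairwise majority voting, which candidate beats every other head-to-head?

With single-peaked preferences on a line, the Condorcet winner is the candidate closest to the median voter.
The median voter (position 8) is closest to Okoro at 8.
Check: Okoro vs Nguyen — voters closer to Okoro: 4 of 5.

Okoro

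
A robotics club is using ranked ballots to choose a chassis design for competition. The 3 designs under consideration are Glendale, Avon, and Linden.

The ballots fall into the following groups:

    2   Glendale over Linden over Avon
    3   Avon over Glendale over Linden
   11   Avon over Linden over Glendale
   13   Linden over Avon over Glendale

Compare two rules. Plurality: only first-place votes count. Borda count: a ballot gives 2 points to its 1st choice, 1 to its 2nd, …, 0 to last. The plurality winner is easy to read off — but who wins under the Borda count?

Plurality first-place counts: Glendale 2, Avon 14, Linden 13 → Avon.
Borda totals: Glendale 7, Avon 41, Linden 39 → Avon.

Avon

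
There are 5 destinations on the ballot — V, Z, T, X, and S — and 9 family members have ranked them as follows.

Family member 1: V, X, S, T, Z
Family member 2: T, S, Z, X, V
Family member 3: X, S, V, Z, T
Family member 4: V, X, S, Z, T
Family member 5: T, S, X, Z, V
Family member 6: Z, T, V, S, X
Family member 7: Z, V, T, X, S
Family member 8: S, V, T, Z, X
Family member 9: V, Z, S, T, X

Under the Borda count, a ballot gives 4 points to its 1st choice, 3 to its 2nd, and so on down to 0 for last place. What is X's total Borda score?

Borda scores:
  V: 4 + 0 + 2 + 4 + 0 + 2 + 3 + 3 + 4 = 22
  Z: 0 + 2 + 1 + 1 + 1 + 4 + 4 + 1 + 3 = 17
  T: 1 + 4 + 0 + 0 + 4 + 3 + 2 + 2 + 1 = 17
  X: 3 + 1 + 4 + 3 + 2 + 0 + 1 + 0 + 0 = 14
  S: 2 + 3 + 3 + 2 + 3 + 1 + 0 + 4 + 2 = 20

14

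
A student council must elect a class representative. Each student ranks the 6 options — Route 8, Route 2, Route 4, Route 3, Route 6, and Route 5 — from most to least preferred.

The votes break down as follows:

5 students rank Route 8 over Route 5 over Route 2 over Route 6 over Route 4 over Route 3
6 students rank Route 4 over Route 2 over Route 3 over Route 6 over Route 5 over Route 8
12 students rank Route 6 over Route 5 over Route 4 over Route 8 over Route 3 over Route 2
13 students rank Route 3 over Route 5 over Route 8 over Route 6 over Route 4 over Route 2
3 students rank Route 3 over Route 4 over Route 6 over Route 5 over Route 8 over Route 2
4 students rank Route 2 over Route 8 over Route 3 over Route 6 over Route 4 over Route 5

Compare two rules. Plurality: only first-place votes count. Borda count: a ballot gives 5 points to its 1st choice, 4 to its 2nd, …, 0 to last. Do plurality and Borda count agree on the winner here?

No

Plurality first-place counts: Route 8 5, Route 2 4, Route 4 6, Route 3 16, Route 6 12, Route 5 0 → Route 3.
Borda totals: Route 8 107, Route 2 59, Route 4 100, Route 3 122, Route 6 125, Route 5 132 → Route 5.
The two rules disagree: plurality picks Route 3, Borda picks Route 5.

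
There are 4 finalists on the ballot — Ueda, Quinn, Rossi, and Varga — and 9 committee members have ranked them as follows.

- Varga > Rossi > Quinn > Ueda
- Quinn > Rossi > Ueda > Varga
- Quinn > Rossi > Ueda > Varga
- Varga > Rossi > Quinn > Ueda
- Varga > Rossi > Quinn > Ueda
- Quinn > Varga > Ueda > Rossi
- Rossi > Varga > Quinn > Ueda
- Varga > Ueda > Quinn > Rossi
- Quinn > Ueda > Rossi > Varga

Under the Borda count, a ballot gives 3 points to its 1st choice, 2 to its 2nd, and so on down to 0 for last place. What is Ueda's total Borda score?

Borda scores:
  Ueda: 0 + 1 + 1 + 0 + 0 + 1 + 0 + 2 + 2 = 7
  Quinn: 1 + 3 + 3 + 1 + 1 + 3 + 1 + 1 + 3 = 17
  Rossi: 2 + 2 + 2 + 2 + 2 + 0 + 3 + 0 + 1 = 14
  Varga: 3 + 0 + 0 + 3 + 3 + 2 + 2 + 3 + 0 = 16

7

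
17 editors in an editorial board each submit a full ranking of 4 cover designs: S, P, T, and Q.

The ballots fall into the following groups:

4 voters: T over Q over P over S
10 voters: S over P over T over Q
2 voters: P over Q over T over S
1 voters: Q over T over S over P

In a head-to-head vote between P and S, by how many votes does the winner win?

Ballots ranking P above S: 4+2 = 6.
Ballots ranking S above P: 10+1 = 11.
S wins 11–6, a margin of 5.

5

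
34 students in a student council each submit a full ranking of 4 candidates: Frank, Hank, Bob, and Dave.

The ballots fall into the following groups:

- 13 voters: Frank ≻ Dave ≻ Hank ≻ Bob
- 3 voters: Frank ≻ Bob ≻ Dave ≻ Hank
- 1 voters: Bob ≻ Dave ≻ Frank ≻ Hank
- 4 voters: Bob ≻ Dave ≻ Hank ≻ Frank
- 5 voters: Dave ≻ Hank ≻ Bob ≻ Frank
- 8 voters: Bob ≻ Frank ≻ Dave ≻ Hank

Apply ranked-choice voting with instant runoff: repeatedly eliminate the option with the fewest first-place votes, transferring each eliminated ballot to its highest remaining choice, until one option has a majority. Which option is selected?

Round 1: Frank 16, Bob 13, Dave 5, Hank 0. Hank has the fewest and is eliminated.
Round 2: Frank 16, Bob 13, Dave 5. Dave has the fewest and is eliminated.
Round 3: Bob 18, Frank 16. Bob has a majority.

Bob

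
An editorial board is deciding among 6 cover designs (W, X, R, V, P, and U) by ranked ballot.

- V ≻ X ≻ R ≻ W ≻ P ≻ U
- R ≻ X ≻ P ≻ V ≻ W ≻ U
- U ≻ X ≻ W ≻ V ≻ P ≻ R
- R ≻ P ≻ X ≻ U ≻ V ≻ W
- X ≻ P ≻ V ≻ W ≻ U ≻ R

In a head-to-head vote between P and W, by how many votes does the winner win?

1

Ballots ranking P above W: 3.
Ballots ranking W above P: 2.
P wins 3–2, a margin of 1.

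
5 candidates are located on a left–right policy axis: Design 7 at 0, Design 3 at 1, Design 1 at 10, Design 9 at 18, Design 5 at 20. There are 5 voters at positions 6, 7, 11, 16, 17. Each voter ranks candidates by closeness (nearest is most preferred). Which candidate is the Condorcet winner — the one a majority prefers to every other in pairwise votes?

Design 1

With single-peaked preferences on a line, the Condorcet winner is the candidate closest to the median voter.
The median voter (position 11) is closest to Design 1 at 10.
Check: Design 1 vs Design 9 — voters closer to Design 1: 3 of 5.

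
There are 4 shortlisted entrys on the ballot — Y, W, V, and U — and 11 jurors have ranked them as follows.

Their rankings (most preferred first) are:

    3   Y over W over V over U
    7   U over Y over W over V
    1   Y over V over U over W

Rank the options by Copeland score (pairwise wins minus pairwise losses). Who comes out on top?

U

Pairwise results:
  Y vs W: Y wins 11–0.
  Y vs V: Y wins 11–0.
  Y vs U: U wins 7–4.
  W vs V: W wins 10–1.
  W vs U: U wins 8–3.
  V vs U: U wins 7–4.
Copeland scores (wins − losses):
  Y: 2 − 1 = 1
  W: 1 − 2 = -1
  V: 0 − 3 = -3
  U: 3 − 0 = 3
U has the best Copeland score.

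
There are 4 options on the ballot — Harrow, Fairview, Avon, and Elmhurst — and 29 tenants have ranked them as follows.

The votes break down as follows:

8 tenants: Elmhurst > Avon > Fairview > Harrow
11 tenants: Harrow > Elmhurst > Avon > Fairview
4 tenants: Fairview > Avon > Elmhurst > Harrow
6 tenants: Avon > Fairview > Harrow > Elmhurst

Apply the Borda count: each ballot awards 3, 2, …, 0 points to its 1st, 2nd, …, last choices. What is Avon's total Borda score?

53

Borda scores:
  Harrow: 8·0 + 11·3 + 4·0 + 6·1 = 39
  Fairview: 8·1 + 11·0 + 4·3 + 6·2 = 32
  Avon: 8·2 + 11·1 + 4·2 + 6·3 = 53
  Elmhurst: 8·3 + 11·2 + 4·1 + 6·0 = 50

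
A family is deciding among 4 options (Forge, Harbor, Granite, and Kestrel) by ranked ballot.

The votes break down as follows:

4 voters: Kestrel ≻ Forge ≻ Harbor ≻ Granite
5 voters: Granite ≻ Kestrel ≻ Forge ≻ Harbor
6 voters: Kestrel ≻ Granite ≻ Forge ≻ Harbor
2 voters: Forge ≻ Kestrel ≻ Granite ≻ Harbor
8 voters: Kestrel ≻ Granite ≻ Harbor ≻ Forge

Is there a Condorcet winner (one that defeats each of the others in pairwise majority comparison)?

Yes

Head-to-head results (25 voters total):
Forge vs Harbor: Forge wins 17–8.
Forge vs Granite: Granite wins 19–6.
Forge vs Kestrel: Kestrel wins 23–2.
Harbor vs Granite: Granite wins 21–4.
Harbor vs Kestrel: Kestrel wins 25–0.
Granite vs Kestrel: Kestrel wins 20–5.
Kestrel beats each rival — Forge (23–2), Harbor (25–0), Granite (20–5) — so Kestrel is the Condorcet winner.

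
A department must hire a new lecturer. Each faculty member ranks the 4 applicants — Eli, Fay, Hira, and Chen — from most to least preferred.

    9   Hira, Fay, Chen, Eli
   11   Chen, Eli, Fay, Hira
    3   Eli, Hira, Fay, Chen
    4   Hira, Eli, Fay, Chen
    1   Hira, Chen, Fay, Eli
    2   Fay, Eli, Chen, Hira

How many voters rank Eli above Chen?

Ballots ranking Eli above Chen: 3+4+2 = 9.
Ballots ranking Chen above Eli: 9+11+1 = 21.
So 9 of 30 voters prefer Eli to Chen.

9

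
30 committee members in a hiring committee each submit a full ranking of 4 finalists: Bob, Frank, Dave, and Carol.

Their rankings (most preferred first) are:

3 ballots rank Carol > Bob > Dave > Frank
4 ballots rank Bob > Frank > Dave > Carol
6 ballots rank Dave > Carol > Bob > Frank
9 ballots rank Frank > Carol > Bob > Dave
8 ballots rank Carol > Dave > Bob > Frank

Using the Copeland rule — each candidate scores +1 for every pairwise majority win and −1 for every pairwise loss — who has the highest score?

Carol

Pairwise results:
  Bob vs Frank: Bob wins 21–9.
  Bob vs Dave: Bob wins 16–14.
  Bob vs Carol: Carol wins 26–4.
  Frank vs Dave: Dave wins 17–13.
  Frank vs Carol: Carol wins 17–13.
  Dave vs Carol: Carol wins 20–10.
Copeland scores (wins − losses):
  Bob: 2 − 1 = 1
  Frank: 0 − 3 = -3
  Dave: 1 − 2 = -1
  Carol: 3 − 0 = 3
Carol has the best Copeland score.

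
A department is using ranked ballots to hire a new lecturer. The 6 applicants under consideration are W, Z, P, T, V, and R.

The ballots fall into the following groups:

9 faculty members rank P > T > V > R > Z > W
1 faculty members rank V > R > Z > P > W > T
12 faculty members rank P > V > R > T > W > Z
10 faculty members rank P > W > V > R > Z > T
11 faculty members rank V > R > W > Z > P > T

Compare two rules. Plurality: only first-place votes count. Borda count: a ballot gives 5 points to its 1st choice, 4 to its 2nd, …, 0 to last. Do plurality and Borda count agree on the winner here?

Yes

Plurality first-place counts: W 0, Z 0, P 31, T 0, V 12, R 0 → P.
Borda totals: W 86, Z 44, P 168, T 60, V 165, R 122 → P.
The two rules agree on P.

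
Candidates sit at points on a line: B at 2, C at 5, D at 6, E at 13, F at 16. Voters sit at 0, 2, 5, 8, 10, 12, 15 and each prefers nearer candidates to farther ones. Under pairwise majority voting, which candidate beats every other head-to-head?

D

With single-peaked preferences on a line, the Condorcet winner is the candidate closest to the median voter.
The median voter (position 8) is closest to D at 6.
Check: D vs B — voters closer to D: 5 of 7.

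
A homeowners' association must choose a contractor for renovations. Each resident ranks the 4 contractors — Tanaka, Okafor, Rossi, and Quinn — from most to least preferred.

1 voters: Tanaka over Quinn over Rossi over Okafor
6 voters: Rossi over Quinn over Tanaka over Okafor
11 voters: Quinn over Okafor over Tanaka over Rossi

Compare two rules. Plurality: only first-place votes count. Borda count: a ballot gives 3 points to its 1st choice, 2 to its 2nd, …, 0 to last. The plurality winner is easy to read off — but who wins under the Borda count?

Quinn

Plurality first-place counts: Tanaka 1, Okafor 0, Rossi 6, Quinn 11 → Quinn.
Borda totals: Tanaka 20, Okafor 22, Rossi 19, Quinn 47 → Quinn.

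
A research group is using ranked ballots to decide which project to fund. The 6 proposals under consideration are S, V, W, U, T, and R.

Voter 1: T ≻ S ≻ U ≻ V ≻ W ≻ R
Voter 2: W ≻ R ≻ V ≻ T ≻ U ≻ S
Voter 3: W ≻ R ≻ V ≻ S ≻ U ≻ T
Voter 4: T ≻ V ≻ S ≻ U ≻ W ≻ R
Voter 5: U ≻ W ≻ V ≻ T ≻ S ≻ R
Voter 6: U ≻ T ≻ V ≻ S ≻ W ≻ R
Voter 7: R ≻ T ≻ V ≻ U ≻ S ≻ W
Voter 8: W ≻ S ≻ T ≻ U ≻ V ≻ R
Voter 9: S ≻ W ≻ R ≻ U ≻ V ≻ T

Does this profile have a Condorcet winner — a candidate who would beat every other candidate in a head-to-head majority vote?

No

Head-to-head results (9 voters total):
S vs V: V wins 6–3.
S vs W: S wins 5–4.
S vs U: S wins 5–4.
S vs T: T wins 6–3.
S vs R: S wins 6–3.
V vs W: W wins 5–4.
V vs U: U wins 5–4.
V vs T: T wins 5–4.
V vs R: V wins 5–4.
W vs U: U wins 5–4.
W vs T: W wins 5–4.
W vs R: W wins 8–1.
U vs T: T wins 5–4.
U vs R: U wins 5–4.
T vs R: T wins 5–4.
No candidate beats all others: S beats W beats V beats S, a majority cycle.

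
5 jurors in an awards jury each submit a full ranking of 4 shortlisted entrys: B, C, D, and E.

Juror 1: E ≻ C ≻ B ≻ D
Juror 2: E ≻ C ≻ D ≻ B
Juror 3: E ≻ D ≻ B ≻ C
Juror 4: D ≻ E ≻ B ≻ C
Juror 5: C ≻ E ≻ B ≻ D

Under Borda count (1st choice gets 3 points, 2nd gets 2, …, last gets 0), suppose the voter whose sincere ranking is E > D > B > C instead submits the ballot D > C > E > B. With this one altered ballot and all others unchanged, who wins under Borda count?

E

Borda totals with the altered ballot: B 3, C 9, D 7, E 11.
The winner is unchanged: still E.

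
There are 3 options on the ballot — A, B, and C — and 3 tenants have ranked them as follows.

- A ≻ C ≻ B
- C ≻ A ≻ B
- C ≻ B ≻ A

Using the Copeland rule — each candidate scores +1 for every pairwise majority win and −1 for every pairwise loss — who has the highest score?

C

Pairwise results:
  A vs B: A wins 2–1.
  A vs C: C wins 2–1.
  B vs C: C wins 3–0.
Copeland scores (wins − losses):
  A: 1 − 1 = 0
  B: 0 − 2 = -2
  C: 2 − 0 = 2
C has the best Copeland score.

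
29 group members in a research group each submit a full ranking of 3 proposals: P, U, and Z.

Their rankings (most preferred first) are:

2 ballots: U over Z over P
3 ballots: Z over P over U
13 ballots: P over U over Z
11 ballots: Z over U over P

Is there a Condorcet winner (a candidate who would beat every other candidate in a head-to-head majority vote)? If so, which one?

Head-to-head results (29 voters total):
P vs U: P wins 16–13.
P vs Z: Z wins 16–13.
U vs Z: U wins 15–14.
No candidate beats all others: P beats U beats Z beats P, a majority cycle.

There is no Condorcet winner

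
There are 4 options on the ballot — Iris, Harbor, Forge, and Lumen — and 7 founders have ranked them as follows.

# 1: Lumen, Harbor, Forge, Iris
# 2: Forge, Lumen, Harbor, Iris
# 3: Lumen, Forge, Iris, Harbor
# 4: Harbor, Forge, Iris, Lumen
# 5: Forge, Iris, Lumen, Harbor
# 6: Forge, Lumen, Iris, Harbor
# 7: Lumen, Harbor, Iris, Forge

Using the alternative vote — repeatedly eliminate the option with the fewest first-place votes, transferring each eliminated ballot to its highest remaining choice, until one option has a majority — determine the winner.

Round 1: Forge 3, Lumen 3, Harbor 1, Iris 0. Iris has the fewest and is eliminated.
Round 2: Forge 3, Lumen 3, Harbor 1. Harbor has the fewest and is eliminated.
Round 3: Forge 4, Lumen 3. Forge has a majority.

Forge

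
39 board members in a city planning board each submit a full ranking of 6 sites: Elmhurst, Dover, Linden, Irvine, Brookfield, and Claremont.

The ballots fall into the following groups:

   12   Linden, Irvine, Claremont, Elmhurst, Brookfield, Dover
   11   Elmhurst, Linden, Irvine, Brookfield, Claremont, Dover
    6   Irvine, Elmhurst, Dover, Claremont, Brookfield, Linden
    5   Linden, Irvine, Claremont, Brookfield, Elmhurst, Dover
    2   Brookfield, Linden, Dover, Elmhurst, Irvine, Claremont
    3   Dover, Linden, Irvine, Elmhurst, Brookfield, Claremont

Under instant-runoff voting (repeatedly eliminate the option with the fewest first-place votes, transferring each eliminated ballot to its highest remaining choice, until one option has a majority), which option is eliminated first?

Claremont

Round 1: Linden 17, Elmhurst 11, Irvine 6, Dover 3, Brookfield 2, Claremont 0. Claremont has the fewest and is eliminated.
Round 2: Linden 17, Elmhurst 11, Irvine 6, Dover 3, Brookfield 2. Brookfield has the fewest and is eliminated.
Round 3: Linden 19, Elmhurst 11, Irvine 6, Dover 3. Dover has the fewest and is eliminated.
Round 4: Linden 22, Elmhurst 11, Irvine 6. Linden has a majority.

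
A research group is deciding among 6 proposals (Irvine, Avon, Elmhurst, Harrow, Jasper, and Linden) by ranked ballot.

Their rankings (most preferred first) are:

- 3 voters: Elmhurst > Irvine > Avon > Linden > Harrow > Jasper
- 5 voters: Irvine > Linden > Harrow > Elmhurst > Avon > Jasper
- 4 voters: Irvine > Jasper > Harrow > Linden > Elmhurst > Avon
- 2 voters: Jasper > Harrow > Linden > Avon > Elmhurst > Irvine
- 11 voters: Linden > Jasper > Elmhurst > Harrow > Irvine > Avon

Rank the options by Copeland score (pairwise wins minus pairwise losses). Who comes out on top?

Linden

Pairwise results:
  Irvine vs Avon: Irvine wins 23–2.
  Irvine vs Elmhurst: Elmhurst wins 16–9.
  Irvine vs Harrow: Harrow wins 13–12.
  Irvine vs Jasper: Jasper wins 13–12.
  Irvine vs Linden: Linden wins 13–12.
  Avon vs Elmhurst: Elmhurst wins 23–2.
  Avon vs Harrow: Harrow wins 22–3.
  Avon vs Jasper: Jasper wins 17–8.
  Avon vs Linden: Linden wins 22–3.
  Elmhurst vs Harrow: Elmhurst wins 14–11.
  Elmhurst vs Jasper: Jasper wins 17–8.
  Elmhurst vs Linden: Linden wins 22–3.
  Harrow vs Jasper: Jasper wins 17–8.
  Harrow vs Linden: Linden wins 19–6.
  Jasper vs Linden: Linden wins 19–6.
Copeland scores (wins − losses):
  Irvine: 1 − 4 = -3
  Avon: 0 − 5 = -5
  Elmhurst: 3 − 2 = 1
  Harrow: 2 − 3 = -1
  Jasper: 4 − 1 = 3
  Linden: 5 − 0 = 5
Linden has the best Copeland score.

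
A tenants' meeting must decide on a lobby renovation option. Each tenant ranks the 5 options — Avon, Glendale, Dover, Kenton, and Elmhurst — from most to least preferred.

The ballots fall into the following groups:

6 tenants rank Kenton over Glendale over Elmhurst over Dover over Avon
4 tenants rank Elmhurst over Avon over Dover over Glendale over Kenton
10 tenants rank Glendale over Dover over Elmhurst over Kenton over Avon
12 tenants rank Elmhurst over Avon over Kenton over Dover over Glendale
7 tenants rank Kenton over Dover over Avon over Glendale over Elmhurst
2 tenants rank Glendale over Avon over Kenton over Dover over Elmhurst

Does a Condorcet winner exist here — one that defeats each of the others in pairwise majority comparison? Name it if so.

Head-to-head results (41 voters total):
Avon vs Glendale: Avon wins 23–18.
Avon vs Dover: Dover wins 23–18.
Avon vs Kenton: Kenton wins 23–18.
Avon vs Elmhurst: Elmhurst wins 32–9.
Glendale vs Dover: Dover wins 23–18.
Glendale vs Kenton: Kenton wins 25–16.
Glendale vs Elmhurst: Glendale wins 25–16.
Dover vs Kenton: Kenton wins 27–14.
Dover vs Elmhurst: Elmhurst wins 22–19.
Kenton vs Elmhurst: Elmhurst wins 26–15.
No candidate beats all others: Avon beats Glendale beats Elmhurst beats Avon, a majority cycle.

None — there is no Condorcet winner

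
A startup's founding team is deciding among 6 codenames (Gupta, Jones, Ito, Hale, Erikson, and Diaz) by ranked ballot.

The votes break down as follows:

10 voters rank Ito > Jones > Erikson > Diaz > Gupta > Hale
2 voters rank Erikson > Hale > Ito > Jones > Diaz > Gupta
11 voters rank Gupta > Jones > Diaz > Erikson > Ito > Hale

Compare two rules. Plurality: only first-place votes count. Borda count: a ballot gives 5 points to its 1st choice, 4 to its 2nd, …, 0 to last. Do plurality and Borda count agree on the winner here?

No

Plurality first-place counts: Gupta 11, Jones 0, Ito 10, Hale 0, Erikson 2, Diaz 0 → Gupta.
Borda totals: Gupta 65, Jones 88, Ito 67, Hale 8, Erikson 62, Diaz 55 → Jones.
The two rules disagree: plurality picks Gupta, Borda picks Jones.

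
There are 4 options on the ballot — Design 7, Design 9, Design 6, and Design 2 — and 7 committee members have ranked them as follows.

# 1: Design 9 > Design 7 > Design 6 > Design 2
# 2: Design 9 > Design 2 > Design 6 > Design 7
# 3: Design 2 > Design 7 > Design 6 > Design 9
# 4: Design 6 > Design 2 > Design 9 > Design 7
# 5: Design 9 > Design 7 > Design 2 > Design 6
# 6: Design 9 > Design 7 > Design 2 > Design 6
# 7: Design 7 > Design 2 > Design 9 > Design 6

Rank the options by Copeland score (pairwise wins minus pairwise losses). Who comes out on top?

Design 9

Pairwise results:
  Design 7 vs Design 9: Design 9 wins 5–2.
  Design 7 vs Design 6: Design 7 wins 5–2.
  Design 7 vs Design 2: Design 7 wins 4–3.
  Design 9 vs Design 6: Design 9 wins 5–2.
  Design 9 vs Design 2: Design 9 wins 4–3.
  Design 6 vs Design 2: Design 2 wins 5–2.
Copeland scores (wins − losses):
  Design 7: 2 − 1 = 1
  Design 9: 3 − 0 = 3
  Design 6: 0 − 3 = -3
  Design 2: 1 − 2 = -1
Design 9 has the best Copeland score.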